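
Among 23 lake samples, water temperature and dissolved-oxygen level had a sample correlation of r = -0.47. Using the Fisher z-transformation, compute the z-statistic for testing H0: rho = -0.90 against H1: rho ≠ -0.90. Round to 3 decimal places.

4.303

z_r = atanh(-0.47) = -0.510070,  z_0 = atanh(-0.90) = -1.472219
SE = 1/√(n−3) = 1/√20 = 0.223607
z = (z_r − z_0)/SE = (-0.510070 − (-1.472219)) / 0.223607 = 0.962149 / 0.223607 = 4.303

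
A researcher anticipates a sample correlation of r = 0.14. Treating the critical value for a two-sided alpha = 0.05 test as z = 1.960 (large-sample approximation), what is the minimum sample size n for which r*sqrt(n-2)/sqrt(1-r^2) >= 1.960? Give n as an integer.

195

Need r·√(n−2)/√(1−r²) ≥ 1.960
√(n−2) ≥ 1.960·√(1−0.0196) / 0.14 = 1.960·0.990152 / 0.14 = 13.8621
n−2 ≥ 192.1578  ⇒  n ≥ 194.1578
Smallest integer n = 195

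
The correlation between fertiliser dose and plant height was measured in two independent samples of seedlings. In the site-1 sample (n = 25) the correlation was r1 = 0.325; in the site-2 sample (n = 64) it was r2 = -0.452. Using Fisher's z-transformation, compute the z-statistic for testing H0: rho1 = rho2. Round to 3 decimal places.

3.315

Fisher z-transforms: z1 = atanh(0.325) = 0.337228, z2 = atanh(-0.452) = -0.487211; difference d = 0.824439
Var(d) = 1/22 + 1/61 = 0.0454545 + 0.0163934 = 0.0618479
z = d/√Var(d) = 0.824439 / √0.0618479 = 0.824439 / 0.248692 = 3.315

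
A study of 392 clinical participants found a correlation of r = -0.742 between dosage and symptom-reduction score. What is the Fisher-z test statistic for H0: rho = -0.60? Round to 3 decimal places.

-5.163

Fisher z: atanh(-0.742) = -0.954915, atanh(-0.60) = -0.693147
z = (z_r − z_0)·√(n−3) = (-0.954915 − (-0.693147))·√389 = -0.261768 · 19.723083 = -5.163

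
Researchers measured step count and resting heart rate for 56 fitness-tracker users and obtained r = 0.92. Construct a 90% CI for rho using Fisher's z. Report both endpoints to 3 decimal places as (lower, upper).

Fisher z: z_r = atanh(r) = ½·ln((1+0.92)/(1−0.92)) = 1.589027
SE(z) = 1/√(n−3) = 1/√53 = 0.137361
90% ⇒ z* = 1.645; margin = 1.645·0.137361 = 0.225959
CI on z-scale: (1.363068, 1.814986)
Back-transform: tanh(1.363068) = 0.877103, tanh(1.814986) = 0.948336

(0.877, 0.948)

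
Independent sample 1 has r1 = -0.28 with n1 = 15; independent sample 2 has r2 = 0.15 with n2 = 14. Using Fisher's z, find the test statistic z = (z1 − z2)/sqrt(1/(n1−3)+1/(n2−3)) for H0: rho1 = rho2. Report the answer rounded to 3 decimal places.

Fisher z-transforms: z1 = atanh(-0.28) = -0.287682, z2 = atanh(0.15) = 0.151140; difference d = -0.438822
Var(d) = 1/12 + 1/11 = 0.0833333 + 0.0909091 = 0.1742424
z = d/√Var(d) = -0.438822 / √0.1742424 = -0.438822 / 0.417424 = -1.051

-1.051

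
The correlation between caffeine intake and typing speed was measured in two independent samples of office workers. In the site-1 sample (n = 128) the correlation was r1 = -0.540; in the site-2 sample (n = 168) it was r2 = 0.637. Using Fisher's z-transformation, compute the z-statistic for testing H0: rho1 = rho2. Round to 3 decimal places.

z1 = atanh(-0.540) = -0.604156,  z2 = atanh(0.637) = 0.753109
SE = √(1/(n1−3) + 1/(n2−3)) = √(1/125 + 1/165) = √(0.0080000 + 0.0060606) = √0.0140606 = 0.118577
z = (z1 − z2)/SE = (-0.604156 − 0.753109) / 0.118577 = -1.357265 / 0.118577 = -11.446

-11.446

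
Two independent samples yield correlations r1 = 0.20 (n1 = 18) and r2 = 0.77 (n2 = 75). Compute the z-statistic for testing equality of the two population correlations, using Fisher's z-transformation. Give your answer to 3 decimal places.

-2.881

Fisher z-transforms: z1 = atanh(0.20) = 0.202733, z2 = atanh(0.77) = 1.020328; difference d = -0.817595
Var(d) = 1/15 + 1/72 = 0.0666667 + 0.0138889 = 0.0805556
z = d/√Var(d) = -0.817595 / √0.0805556 = -0.817595 / 0.283823 = -2.881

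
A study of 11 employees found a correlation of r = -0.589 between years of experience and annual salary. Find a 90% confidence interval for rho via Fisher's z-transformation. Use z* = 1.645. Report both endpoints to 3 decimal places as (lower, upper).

Fisher z: z_r = atanh(r) = ½·ln((1+(-0.589))/(1−(-0.589))) = -0.676133
SE(z) = 1/√(n−3) = 1/√8 = 0.353553
90% ⇒ z* = 1.645; margin = 1.645·0.353553 = 0.581595
CI on z-scale: (-1.257728, -0.094538)
Back-transform: tanh(-1.257728) = -0.850437, tanh(-0.094538) = -0.094257

(-0.850, -0.094)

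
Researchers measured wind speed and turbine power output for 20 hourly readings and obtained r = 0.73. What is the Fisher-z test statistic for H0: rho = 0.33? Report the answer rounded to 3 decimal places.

2.416

Fisher z: atanh(0.73) = 0.928727, atanh(0.33) = 0.342828
z = (z_r − z_0)·√(n−3) = (0.928727 − 0.342828)·√17 = 0.585899 · 4.123106 = 2.416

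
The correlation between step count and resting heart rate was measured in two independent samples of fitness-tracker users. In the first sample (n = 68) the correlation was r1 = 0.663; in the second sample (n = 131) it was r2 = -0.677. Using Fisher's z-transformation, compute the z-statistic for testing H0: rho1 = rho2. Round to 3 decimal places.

Fisher z-transforms: z1 = atanh(0.663) = 0.798148, z2 = atanh(-0.677) = -0.823555; difference d = 1.621703
Var(d) = 1/65 + 1/128 = 0.0153846 + 0.0078125 = 0.0231971
z = d/√Var(d) = 1.621703 / √0.0231971 = 1.621703 / 0.152306 = 10.648

10.648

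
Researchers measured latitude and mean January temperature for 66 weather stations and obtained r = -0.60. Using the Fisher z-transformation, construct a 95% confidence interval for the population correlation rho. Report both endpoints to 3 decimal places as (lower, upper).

z_r = atanh(-0.60) = -0.693147;  SE = 1/√(n−3) = 1/√63 = 0.125988
z-limits: -0.693147 ± 1.960·0.125988 = -0.693147 ± 0.246936 = [-0.940083, -0.446211]
ρ-limits: (tanh -0.940083, tanh -0.446211) = (-0.735, -0.419)

(-0.735, -0.419)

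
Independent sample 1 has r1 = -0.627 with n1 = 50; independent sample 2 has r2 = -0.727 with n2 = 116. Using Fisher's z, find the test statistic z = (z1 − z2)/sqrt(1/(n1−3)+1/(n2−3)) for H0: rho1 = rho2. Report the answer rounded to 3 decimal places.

1.071

Fisher z-transforms: z1 = atanh(-0.627) = -0.736457, z2 = atanh(-0.727) = -0.922335; difference d = 0.185878
Var(d) = 1/47 + 1/113 = 0.0212766 + 0.0088496 = 0.0301262
z = d/√Var(d) = 0.185878 / √0.0301262 = 0.185878 / 0.173569 = 1.071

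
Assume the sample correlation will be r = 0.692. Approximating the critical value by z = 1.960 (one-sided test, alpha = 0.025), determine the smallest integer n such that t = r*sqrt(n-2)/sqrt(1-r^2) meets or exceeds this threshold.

7

r√(n−2)/√(1−r²) ≥ 1.960  ⇔  n−2 ≥ (1.960)²·(1−r²)/r²
(1−r²)/r² = (1−0.478864)/0.478864 = 1.0883
n ≥ 2 + 3.8416·1.0883 = 2 + 4.1808 = 6.1808
⌈6.1808⌉ = 7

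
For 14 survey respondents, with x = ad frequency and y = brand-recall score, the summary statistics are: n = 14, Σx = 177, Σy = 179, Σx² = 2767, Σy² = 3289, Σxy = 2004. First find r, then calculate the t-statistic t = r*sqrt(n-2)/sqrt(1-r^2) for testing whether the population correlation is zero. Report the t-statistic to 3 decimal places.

-1.320

Numerator: nΣxy − (Σx)(Σy) = 14·2004 − (177)(179) = -3627
Denominator: √[(nΣx²−(Σx)²)(nΣy²−(Σy)²)]
  nΣx²−(Σx)² = 14·2767 − 31329 = 7409;  nΣy²−(Σy)² = 14·3289 − 32041 = 14005
  √(7409·14005) = √103763045 = 10186.4147
r = -3627 / 10186.4147 = -0.3561
t = r·√(n−2)/√(1−r²) = -0.3561·√12 / √(1−0.126807) = -1.233567 / 0.934448 = -1.320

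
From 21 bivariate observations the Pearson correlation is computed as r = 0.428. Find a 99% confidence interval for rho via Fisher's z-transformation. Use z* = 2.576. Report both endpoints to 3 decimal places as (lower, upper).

(-0.149, 0.787)

Fisher z: z_r = atanh(r) = ½·ln((1+0.428)/(1−0.428)) = 0.457446
SE(z) = 1/√(n−3) = 1/√18 = 0.235702
99% ⇒ z* = 2.576; margin = 2.576·0.235702 = 0.607168
CI on z-scale: (-0.149722, 1.064614)
Back-transform: tanh(-0.149722) = -0.148613, tanh(1.064614) = 0.787423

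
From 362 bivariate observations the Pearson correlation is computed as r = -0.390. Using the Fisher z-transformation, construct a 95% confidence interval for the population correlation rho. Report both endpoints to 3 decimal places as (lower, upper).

Fisher z: z_r = atanh(r) = ½·ln((1+(-0.390))/(1−(-0.390))) = -0.411800
SE(z) = 1/√(n−3) = 1/√359 = 0.052778
95% ⇒ z* = 1.960; margin = 1.960·0.052778 = 0.103445
CI on z-scale: (-0.515245, -0.308355)
Back-transform: tanh(-0.515245) = -0.474022, tanh(-0.308355) = -0.298940

(-0.474, -0.299)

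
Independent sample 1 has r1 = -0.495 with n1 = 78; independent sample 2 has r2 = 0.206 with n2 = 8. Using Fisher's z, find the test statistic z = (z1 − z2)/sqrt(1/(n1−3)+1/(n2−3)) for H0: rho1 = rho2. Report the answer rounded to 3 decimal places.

z1 = atanh(-0.495) = -0.542662,  z2 = atanh(0.206) = 0.208990
SE = √(1/(n1−3) + 1/(n2−3)) = √(1/75 + 1/5) = √(0.0133333 + 0.2000000) = √0.2133333 = 0.461880
z = (z1 − z2)/SE = (-0.542662 − 0.208990) / 0.461880 = -0.751652 / 0.461880 = -1.627

-1.627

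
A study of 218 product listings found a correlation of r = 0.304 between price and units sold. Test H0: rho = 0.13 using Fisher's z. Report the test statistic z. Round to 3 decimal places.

z_r = atanh(0.304) = 0.313921,  z_0 = atanh(0.13) = 0.130740
SE = 1/√(n−3) = 1/√215 = 0.068199
z = (z_r − z_0)/SE = (0.313921 − 0.130740) / 0.068199 = 0.183181 / 0.068199 = 2.686

2.686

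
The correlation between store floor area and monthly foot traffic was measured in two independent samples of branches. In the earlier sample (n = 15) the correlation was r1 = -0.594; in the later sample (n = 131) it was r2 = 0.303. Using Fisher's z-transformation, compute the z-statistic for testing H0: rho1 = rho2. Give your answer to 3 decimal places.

-3.301

z1 = atanh(-0.594) = -0.683824,  z2 = atanh(0.303) = 0.312820
SE = √(1/(n1−3) + 1/(n2−3)) = √(1/12 + 1/128) = √(0.0833333 + 0.0078125) = √0.0911458 = 0.301904
z = (z1 − z2)/SE = (-0.683824 − 0.312820) / 0.301904 = -0.996644 / 0.301904 = -3.301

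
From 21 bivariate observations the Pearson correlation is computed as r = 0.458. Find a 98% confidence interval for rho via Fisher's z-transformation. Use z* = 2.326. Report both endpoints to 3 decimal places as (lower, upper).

(-0.053, 0.779)

Fisher z: z_r = atanh(r) = ½·ln((1+0.458)/(1−0.458)) = 0.494777
SE(z) = 1/√(n−3) = 1/√18 = 0.235702
98% ⇒ z* = 2.326; margin = 2.326·0.235702 = 0.548243
CI on z-scale: (-0.053466, 1.043020)
Back-transform: tanh(-0.053466) = -0.053415, tanh(1.043020) = 0.779078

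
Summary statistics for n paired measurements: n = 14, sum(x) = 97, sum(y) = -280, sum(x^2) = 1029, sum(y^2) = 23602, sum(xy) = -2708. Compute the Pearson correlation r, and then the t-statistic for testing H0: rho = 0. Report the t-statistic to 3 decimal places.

S_xy = nΣxy − ΣxΣy = 14·(-2708) − 97·(-280) = -37912 − (-27160) = -10752
S_xx = nΣx² − (Σx)² = 14·1029 − 97² = 14406 − 9409 = 4997
S_yy = nΣy² − (Σy)² = 14·23602 − (-280)² = 330428 − 78400 = 252028
r = S_xy / √(S_xx·S_yy) = -10752 / √(4997·252028) = -10752 / √1259383916 = -10752 / 35487.7995 = -0.3030
t = r·√(n−2)/√(1−r²) = -0.3030·√12 / √(1−0.091809) = -1.049623 / 0.952991 = -1.101

-1.101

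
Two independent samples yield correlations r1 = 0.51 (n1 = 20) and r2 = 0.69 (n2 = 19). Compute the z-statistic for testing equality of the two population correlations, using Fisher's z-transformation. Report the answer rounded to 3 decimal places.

-0.819

Fisher z-transforms: z1 = atanh(0.51) = 0.562730, z2 = atanh(0.69) = 0.847956; difference d = -0.285226
Var(d) = 1/17 + 1/16 = 0.0588235 + 0.0625000 = 0.1213235
z = d/√Var(d) = -0.285226 / √0.1213235 = -0.285226 / 0.348315 = -0.819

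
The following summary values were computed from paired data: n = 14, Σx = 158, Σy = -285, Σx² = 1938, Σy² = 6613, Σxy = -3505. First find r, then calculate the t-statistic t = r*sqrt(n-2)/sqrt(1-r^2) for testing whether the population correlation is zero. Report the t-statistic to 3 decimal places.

-4.858

Numerator: nΣxy − (Σx)(Σy) = 14·(-3505) − (158)(-285) = -4040
Denominator: √[(nΣx²−(Σx)²)(nΣy²−(Σy)²)]
  nΣx²−(Σx)² = 14·1938 − 24964 = 2168;  nΣy²−(Σy)² = 14·6613 − 81225 = 11357
  √(2168·11357) = √24621976 = 4962.0536
r = -4040 / 4962.0536 = -0.8142
t = r·√(n−2)/√(1−r²) = -0.8142·√12 / √(1−0.662922) = -2.820472 / 0.580584 = -4.858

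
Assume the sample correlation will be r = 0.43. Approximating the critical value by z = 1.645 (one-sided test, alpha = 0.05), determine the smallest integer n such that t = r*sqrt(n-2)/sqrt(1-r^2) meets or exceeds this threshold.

14

r√(n−2)/√(1−r²) ≥ 1.645  ⇔  n−2 ≥ (1.645)²·(1−r²)/r²
(1−r²)/r² = (1−0.1849)/0.1849 = 4.4083
n ≥ 2 + 2.706025·4.4083 = 2 + 11.9290 = 13.9290
⌈13.9290⌉ = 14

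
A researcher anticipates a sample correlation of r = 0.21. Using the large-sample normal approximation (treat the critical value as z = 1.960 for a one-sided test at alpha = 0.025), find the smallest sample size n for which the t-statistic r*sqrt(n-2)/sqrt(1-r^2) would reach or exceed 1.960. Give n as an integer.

r√(n−2)/√(1−r²) ≥ 1.960  ⇔  n−2 ≥ (1.960)²·(1−r²)/r²
(1−r²)/r² = (1−0.0441)/0.0441 = 21.6757
n ≥ 2 + 3.8416·21.6757 = 2 + 83.2694 = 85.2694
⌈85.2694⌉ = 86

86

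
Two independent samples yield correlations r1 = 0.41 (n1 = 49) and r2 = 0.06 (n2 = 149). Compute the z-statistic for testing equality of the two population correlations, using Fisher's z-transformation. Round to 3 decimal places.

z1 = atanh(0.41) = 0.435611,  z2 = atanh(0.06) = 0.060072
SE = √(1/(n1−3) + 1/(n2−3)) = √(1/46 + 1/146) = √(0.0217391 + 0.0068493) = √0.0285884 = 0.169081
z = (z1 − z2)/SE = (0.435611 − 0.060072) / 0.169081 = 0.375539 / 0.169081 = 2.221

2.221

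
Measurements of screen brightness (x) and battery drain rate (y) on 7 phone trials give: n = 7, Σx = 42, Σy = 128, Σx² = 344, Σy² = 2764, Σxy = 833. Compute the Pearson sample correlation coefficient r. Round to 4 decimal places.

Numerator: nΣxy − (Σx)(Σy) = 7·833 − (42)(128) = 455
Denominator: √[(nΣx²−(Σx)²)(nΣy²−(Σy)²)]
  nΣx²−(Σx)² = 7·344 − 1764 = 644;  nΣy²−(Σy)² = 7·2764 − 16384 = 2964
  √(644·2964) = √1908816 = 1381.5991
r = 455 / 1381.5991 = 0.3293

0.3293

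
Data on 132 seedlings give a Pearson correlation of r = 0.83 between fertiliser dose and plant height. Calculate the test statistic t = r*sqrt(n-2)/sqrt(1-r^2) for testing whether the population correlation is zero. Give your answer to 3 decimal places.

t = r·√(n−2) / √(1−r²) with r = 0.83, n = 132
  = 0.83·√130 / √(1 − 0.6889)
  = 0.83·11.401754 / 0.557763
  = 9.463456 / 0.557763 = 16.967

16.967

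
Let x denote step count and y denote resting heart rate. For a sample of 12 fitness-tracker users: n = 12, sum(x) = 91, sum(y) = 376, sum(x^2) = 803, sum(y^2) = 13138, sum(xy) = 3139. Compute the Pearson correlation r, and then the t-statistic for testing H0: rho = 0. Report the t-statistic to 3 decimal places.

3.428

S_xy = nΣxy − ΣxΣy = 12·3139 − 91·376 = 37668 − 34216 = 3452
S_xx = nΣx² − (Σx)² = 12·803 − 91² = 9636 − 8281 = 1355
S_yy = nΣy² − (Σy)² = 12·13138 − 376² = 157656 − 141376 = 16280
r = S_xy / √(S_xx·S_yy) = 3452 / √(1355·16280) = 3452 / √22059400 = 3452 / 4696.7436 = 0.7350
t = r·√(n−2)/√(1−r²) = 0.7350·√10 / √(1−0.540225) = 2.324274 / 0.678067 = 3.428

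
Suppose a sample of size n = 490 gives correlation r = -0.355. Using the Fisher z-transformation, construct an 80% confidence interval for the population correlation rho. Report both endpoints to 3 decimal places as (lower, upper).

(-0.405, -0.303)

Fisher z: z_r = atanh(r) = ½·ln((1+(-0.355))/(1−(-0.355))) = -0.371153
SE(z) = 1/√(n−3) = 1/√487 = 0.045314
80% ⇒ z* = 1.282; margin = 1.282·0.045314 = 0.058093
CI on z-scale: (-0.429246, -0.313060)
Back-transform: tanh(-0.429246) = -0.404691, tanh(-0.313060) = -0.303218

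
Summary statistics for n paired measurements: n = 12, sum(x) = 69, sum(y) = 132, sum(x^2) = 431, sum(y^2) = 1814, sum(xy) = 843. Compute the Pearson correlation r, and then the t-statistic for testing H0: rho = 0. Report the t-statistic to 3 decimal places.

Numerator: nΣxy − (Σx)(Σy) = 12·843 − (69)(132) = 1008
Denominator: √[(nΣx²−(Σx)²)(nΣy²−(Σy)²)]
  nΣx²−(Σx)² = 12·431 − 4761 = 411;  nΣy²−(Σy)² = 12·1814 − 17424 = 4344
  √(411·4344) = √1785384 = 1336.1826
r = 1008 / 1336.1826 = 0.7544
t = r·√(n−2)/√(1−r²) = 0.7544·√10 / √(1−0.569119) = 2.385622 / 0.656415 = 3.634

3.634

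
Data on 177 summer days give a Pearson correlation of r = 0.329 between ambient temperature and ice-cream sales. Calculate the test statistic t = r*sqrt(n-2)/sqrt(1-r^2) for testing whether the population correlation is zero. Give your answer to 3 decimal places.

1 − r² = 1 − 0.108241 = 0.891759;  √(1−r²) = 0.944330
√(n−2) = √175 = 13.228757
t = r·√(n−2)/√(1−r²) = 0.329 · 13.228757 / 0.944330 = 4.609

4.609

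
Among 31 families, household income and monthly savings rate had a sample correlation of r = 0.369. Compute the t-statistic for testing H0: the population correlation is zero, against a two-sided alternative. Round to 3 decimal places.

2.138

t = r·√(n−2) / √(1−r²) with r = 0.369, n = 31
  = 0.369·√29 / √(1 − 0.136161)
  = 0.369·5.385165 / 0.929429
  = 1.987126 / 0.929429 = 2.138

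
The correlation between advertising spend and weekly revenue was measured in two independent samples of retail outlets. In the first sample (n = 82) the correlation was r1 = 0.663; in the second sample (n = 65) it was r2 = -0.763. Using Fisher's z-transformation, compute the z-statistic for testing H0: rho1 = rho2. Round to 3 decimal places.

Fisher z-transforms: z1 = atanh(0.663) = 0.798148, z2 = atanh(-0.763) = -1.003356; difference d = 1.801504
Var(d) = 1/79 + 1/62 = 0.0126582 + 0.0161290 = 0.0287872
z = d/√Var(d) = 1.801504 / √0.0287872 = 1.801504 / 0.169668 = 10.618

10.618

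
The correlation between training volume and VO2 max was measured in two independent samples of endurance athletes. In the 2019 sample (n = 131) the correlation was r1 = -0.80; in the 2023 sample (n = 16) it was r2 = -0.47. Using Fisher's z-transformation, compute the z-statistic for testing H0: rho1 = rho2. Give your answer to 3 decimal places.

-2.022

z1 = atanh(-0.80) = -1.098612,  z2 = atanh(-0.47) = -0.510070
SE = √(1/(n1−3) + 1/(n2−3)) = √(1/128 + 1/13) = √(0.0078125 + 0.0769231) = √0.0847356 = 0.291094
z = (z1 − z2)/SE = (-1.098612 − (-0.510070)) / 0.291094 = -0.588542 / 0.291094 = -2.022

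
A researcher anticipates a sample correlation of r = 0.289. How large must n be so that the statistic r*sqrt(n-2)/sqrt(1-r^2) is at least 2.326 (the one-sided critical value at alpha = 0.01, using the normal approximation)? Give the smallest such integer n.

62

r√(n−2)/√(1−r²) ≥ 2.326  ⇔  n−2 ≥ (2.326)²·(1−r²)/r²
(1−r²)/r² = (1−0.083521)/0.083521 = 10.9730
n ≥ 2 + 5.410276·10.9730 = 2 + 59.3670 = 61.3670
⌈61.3670⌉ = 62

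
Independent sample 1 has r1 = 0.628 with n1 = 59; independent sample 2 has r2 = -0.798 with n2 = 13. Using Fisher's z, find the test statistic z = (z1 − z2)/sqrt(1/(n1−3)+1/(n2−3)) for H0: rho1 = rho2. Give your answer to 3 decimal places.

5.334

z1 = atanh(0.628) = 0.738107,  z2 = atanh(-0.798) = -1.093081
SE = √(1/(n1−3) + 1/(n2−3)) = √(1/56 + 1/10) = √(0.0178571 + 0.1000000) = √0.1178571 = 0.343303
z = (z1 − z2)/SE = (0.738107 − (-1.093081)) / 0.343303 = 1.831188 / 0.343303 = 5.334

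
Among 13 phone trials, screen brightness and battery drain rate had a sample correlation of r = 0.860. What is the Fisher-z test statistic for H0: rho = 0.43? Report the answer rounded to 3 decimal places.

2.636

z_r = atanh(0.860) = 1.293345,  z_0 = atanh(0.43) = 0.459897
SE = 1/√(n−3) = 1/√10 = 0.316228
z = (z_r − z_0)/SE = (1.293345 − 0.459897) / 0.316228 = 0.833448 / 0.316228 = 2.636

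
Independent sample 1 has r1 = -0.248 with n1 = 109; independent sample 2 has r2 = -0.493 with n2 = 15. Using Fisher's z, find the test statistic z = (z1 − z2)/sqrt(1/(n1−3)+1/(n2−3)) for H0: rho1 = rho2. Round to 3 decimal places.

z1 = atanh(-0.248) = -0.253281,  z2 = atanh(-0.493) = -0.540016
SE = √(1/(n1−3) + 1/(n2−3)) = √(1/106 + 1/12) = √(0.0094340 + 0.0833333) = √0.0927673 = 0.304577
z = (z1 − z2)/SE = (-0.253281 − (-0.540016)) / 0.304577 = 0.286735 / 0.304577 = 0.941

0.941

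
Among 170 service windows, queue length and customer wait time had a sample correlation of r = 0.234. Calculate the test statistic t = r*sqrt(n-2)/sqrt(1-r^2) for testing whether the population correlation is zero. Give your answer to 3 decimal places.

t = r·√(n−2) / √(1−r²) with r = 0.234, n = 170
  = 0.234·√168 / √(1 − 0.054756)
  = 0.234·12.961481 / 0.972237
  = 3.032987 / 0.972237 = 3.120

3.120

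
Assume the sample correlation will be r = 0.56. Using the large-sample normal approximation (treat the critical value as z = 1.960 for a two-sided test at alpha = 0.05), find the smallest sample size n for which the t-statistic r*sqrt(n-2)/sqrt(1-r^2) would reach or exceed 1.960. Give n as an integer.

11

Need r·√(n−2)/√(1−r²) ≥ 1.960
√(n−2) ≥ 1.960·√(1−0.3136) / 0.56 = 1.960·0.828493 / 0.56 = 2.8997
n−2 ≥ 8.4083  ⇒  n ≥ 10.4083
Smallest integer n = 11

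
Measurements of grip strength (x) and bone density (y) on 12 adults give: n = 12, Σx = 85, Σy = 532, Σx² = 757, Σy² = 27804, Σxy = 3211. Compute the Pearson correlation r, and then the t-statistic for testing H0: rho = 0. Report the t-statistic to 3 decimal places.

-3.010

S_xy = nΣxy − ΣxΣy = 12·3211 − 85·532 = 38532 − 45220 = -6688
S_xx = nΣx² − (Σx)² = 12·757 − 85² = 9084 − 7225 = 1859
S_yy = nΣy² − (Σy)² = 12·27804 − 532² = 333648 − 283024 = 50624
r = S_xy / √(S_xx·S_yy) = -6688 / √(1859·50624) = -6688 / √94110016 = -6688 / 9701.0317 = -0.6894
t = r·√(n−2)/√(1−r²) = -0.6894·√10 / √(1−0.475272) = -2.180074 / 0.724381 = -3.010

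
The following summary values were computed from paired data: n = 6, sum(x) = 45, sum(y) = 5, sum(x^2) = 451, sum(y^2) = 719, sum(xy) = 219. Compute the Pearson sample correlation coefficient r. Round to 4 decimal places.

Numerator: nΣxy − (Σx)(Σy) = 6·219 − (45)(5) = 1089
Denominator: √[(nΣx²−(Σx)²)(nΣy²−(Σy)²)]
  nΣx²−(Σx)² = 6·451 − 2025 = 681;  nΣy²−(Σy)² = 6·719 − 25 = 4289
  √(681·4289) = √2920809 = 1709.0374
r = 1089 / 1709.0374 = 0.6372

0.6372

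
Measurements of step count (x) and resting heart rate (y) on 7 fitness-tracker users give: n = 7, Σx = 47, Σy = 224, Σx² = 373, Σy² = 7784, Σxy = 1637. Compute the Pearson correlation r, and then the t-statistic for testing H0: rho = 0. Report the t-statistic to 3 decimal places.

S_xy = nΣxy − ΣxΣy = 7·1637 − 47·224 = 11459 − 10528 = 931
S_xx = nΣx² − (Σx)² = 7·373 − 47² = 2611 − 2209 = 402
S_yy = nΣy² − (Σy)² = 7·7784 − 224² = 54488 − 50176 = 4312
r = S_xy / √(S_xx·S_yy) = 931 / √(402·4312) = 931 / √1733424 = 931 / 1316.5956 = 0.7071
t = r·√(n−2)/√(1−r²) = 0.7071·√5 / √(1−0.499990) = 1.581124 / 0.707114 = 2.236

2.236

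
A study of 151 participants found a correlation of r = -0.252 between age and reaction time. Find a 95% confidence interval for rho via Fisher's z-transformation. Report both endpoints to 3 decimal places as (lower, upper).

z_r = atanh(-0.252) = -0.257547;  SE = 1/√(n−3) = 1/√148 = 0.082199
z-limits: -0.257547 ± 1.960·0.082199 = -0.257547 ± 0.161110 = [-0.418657, -0.096437]
ρ-limits: (tanh -0.418657, tanh -0.096437) = (-0.396, -0.096)

(-0.396, -0.096)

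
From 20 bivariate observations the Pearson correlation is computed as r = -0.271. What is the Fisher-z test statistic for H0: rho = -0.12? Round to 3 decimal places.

-0.649

Fisher z: atanh(-0.271) = -0.277943, atanh(-0.12) = -0.120581
z = (z_r − z_0)·√(n−3) = (-0.277943 − (-0.120581))·√17 = -0.157362 · 4.123106 = -0.649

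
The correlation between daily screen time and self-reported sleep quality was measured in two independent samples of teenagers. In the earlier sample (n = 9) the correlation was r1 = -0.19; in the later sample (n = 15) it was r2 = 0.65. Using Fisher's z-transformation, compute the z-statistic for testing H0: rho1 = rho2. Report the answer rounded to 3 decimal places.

z1 = atanh(-0.19) = -0.192337,  z2 = atanh(0.65) = 0.775299
SE = √(1/(n1−3) + 1/(n2−3)) = √(1/6 + 1/12) = √(0.1666667 + 0.0833333) = √0.2500000 = 0.500000
z = (z1 − z2)/SE = (-0.192337 − 0.775299) / 0.500000 = -0.967636 / 0.500000 = -1.935

-1.935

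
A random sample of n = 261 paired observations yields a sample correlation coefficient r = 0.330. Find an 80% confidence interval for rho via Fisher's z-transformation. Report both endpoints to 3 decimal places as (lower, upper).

Fisher z: z_r = atanh(r) = ½·ln((1+0.330)/(1−0.330)) = 0.342828
SE(z) = 1/√(n−3) = 1/√258 = 0.062257
80% ⇒ z* = 1.282; margin = 1.282·0.062257 = 0.079813
CI on z-scale: (0.263015, 0.422641)
Back-transform: tanh(0.263015) = 0.257113, tanh(0.422641) = 0.399153

(0.257, 0.399)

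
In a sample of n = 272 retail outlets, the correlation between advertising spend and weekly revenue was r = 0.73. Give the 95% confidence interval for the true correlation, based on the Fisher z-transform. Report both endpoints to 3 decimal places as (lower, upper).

Fisher z: z_r = atanh(r) = ½·ln((1+0.73)/(1−0.73)) = 0.928727
SE(z) = 1/√(n−3) = 1/√269 = 0.060971
95% ⇒ z* = 1.960; margin = 1.960·0.060971 = 0.119503
CI on z-scale: (0.809224, 1.048230)
Back-transform: tanh(0.809224) = 0.669162, tanh(1.048230) = 0.781117

(0.669, 0.781)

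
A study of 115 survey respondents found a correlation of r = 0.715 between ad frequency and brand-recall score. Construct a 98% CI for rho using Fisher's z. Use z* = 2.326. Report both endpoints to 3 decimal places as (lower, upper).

z_r = atanh(0.715) = 0.897340;  SE = 1/√(n−3) = 1/√112 = 0.094491
z-limits: 0.897340 ± 2.326·0.094491 = 0.897340 ± 0.219786 = [0.677554, 1.117126]
ρ-limits: (tanh 0.677554, tanh 1.117126) = (0.590, 0.807)

(0.590, 0.807)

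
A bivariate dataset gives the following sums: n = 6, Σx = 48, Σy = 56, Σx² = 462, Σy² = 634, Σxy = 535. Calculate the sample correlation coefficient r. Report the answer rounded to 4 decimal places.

Numerator: nΣxy − (Σx)(Σy) = 6·535 − (48)(56) = 522
Denominator: √[(nΣx²−(Σx)²)(nΣy²−(Σy)²)]
  nΣx²−(Σx)² = 6·462 − 2304 = 468;  nΣy²−(Σy)² = 6·634 − 3136 = 668
  √(468·668) = √312624 = 559.1279
r = 522 / 559.1279 = 0.9336

0.9336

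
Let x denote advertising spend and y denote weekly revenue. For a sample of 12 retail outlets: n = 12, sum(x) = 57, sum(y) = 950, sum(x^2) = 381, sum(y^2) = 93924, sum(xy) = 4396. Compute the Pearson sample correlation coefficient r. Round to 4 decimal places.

S_xy = nΣxy − ΣxΣy = 12·4396 − 57·950 = 52752 − 54150 = -1398
S_xx = nΣx² − (Σx)² = 12·381 − 57² = 4572 − 3249 = 1323
S_yy = nΣy² − (Σy)² = 12·93924 − 950² = 1127088 − 902500 = 224588
r = S_xy / √(S_xx·S_yy) = -1398 / √(1323·224588) = -1398 / √297129924 = -1398 / 17237.4570 = -0.0811

-0.0811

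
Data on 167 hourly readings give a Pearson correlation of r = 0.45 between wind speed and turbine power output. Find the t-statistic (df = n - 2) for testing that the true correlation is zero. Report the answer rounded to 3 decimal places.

1 − r² = 1 − 0.2025 = 0.7975;  √(1−r²) = 0.893029
√(n−2) = √165 = 12.845233
t = r·√(n−2)/√(1−r²) = 0.45 · 12.845233 / 0.893029 = 6.473

6.473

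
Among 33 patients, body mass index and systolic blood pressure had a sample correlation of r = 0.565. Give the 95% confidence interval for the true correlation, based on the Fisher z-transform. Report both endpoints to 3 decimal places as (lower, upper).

z_r = atanh(0.565) = 0.640148;  SE = 1/√(n−3) = 1/√30 = 0.182574
z-limits: 0.640148 ± 1.960·0.182574 = 0.640148 ± 0.357845 = [0.282303, 0.997993]
ρ-limits: (tanh 0.282303, tanh 0.997993) = (0.275, 0.761)

(0.275, 0.761)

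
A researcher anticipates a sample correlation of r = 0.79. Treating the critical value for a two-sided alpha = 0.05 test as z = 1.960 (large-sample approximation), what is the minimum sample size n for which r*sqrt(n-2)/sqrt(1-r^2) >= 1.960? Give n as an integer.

Need r·√(n−2)/√(1−r²) ≥ 1.960
√(n−2) ≥ 1.960·√(1−0.6241) / 0.79 = 1.960·0.613107 / 0.79 = 1.5211
n−2 ≥ 2.3137  ⇒  n ≥ 4.3137
Smallest integer n = 5

5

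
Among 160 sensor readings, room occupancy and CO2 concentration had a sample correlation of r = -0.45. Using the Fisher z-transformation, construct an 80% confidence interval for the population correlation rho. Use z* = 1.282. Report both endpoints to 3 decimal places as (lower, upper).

Fisher z: z_r = atanh(r) = ½·ln((1+(-0.45))/(1−(-0.45))) = -0.484700
SE(z) = 1/√(n−3) = 1/√157 = 0.079809
80% ⇒ z* = 1.282; margin = 1.282·0.079809 = 0.102315
CI on z-scale: (-0.587015, -0.382385)
Back-transform: tanh(-0.587015) = -0.527745, tanh(-0.382385) = -0.364777

(-0.528, -0.365)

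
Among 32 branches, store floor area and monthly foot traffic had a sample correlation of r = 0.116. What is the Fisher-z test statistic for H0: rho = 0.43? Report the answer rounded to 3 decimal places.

-1.849

Fisher z: atanh(0.116) = 0.116525, atanh(0.43) = 0.459897
z = (z_r − z_0)·√(n−3) = (0.116525 − 0.459897)·√29 = -0.343372 · 5.385165 = -1.849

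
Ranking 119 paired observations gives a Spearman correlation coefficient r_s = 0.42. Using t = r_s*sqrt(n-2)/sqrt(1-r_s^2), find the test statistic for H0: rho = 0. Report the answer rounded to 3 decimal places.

t = r_s·√(n−2) / √(1−r_s²) with r_s = 0.42, n = 119
  = 0.42·√117 / √(1 − 0.1764)
  = 0.42·10.816654 / 0.907524
  = 4.542995 / 0.907524 = 5.006

5.006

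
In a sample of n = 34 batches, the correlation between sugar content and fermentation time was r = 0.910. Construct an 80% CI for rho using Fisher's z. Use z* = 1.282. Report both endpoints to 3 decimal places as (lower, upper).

Fisher z: z_r = atanh(r) = ½·ln((1+0.910)/(1−0.910)) = 1.527524
SE(z) = 1/√(n−3) = 1/√31 = 0.179605
80% ⇒ z* = 1.282; margin = 1.282·0.179605 = 0.230254
CI on z-scale: (1.297270, 1.757778)
Back-transform: tanh(1.297270) = 0.861019, tanh(1.757778) = 0.942254

(0.861, 0.942)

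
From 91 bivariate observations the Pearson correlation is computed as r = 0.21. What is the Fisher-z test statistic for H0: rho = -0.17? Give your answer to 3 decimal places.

Fisher z: atanh(0.21) = 0.213171, atanh(-0.17) = -0.171667
z = (z_r − z_0)·√(n−3) = (0.213171 − (-0.171667))·√88 = 0.384838 · 9.380832 = 3.610

3.610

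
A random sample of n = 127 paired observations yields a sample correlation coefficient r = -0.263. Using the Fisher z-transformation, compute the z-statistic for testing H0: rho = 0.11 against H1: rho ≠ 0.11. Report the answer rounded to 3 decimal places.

-4.229

Fisher z: atanh(-0.263) = -0.269329, atanh(0.11) = 0.110447
z = (z_r − z_0)·√(n−3) = (-0.269329 − 0.110447)·√124 = -0.379776 · 11.135529 = -4.229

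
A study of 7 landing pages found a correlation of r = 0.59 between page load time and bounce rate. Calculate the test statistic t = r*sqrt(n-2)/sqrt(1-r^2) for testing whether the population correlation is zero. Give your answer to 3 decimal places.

1 − r² = 1 − 0.3481 = 0.6519;  √(1−r²) = 0.807403
√(n−2) = √5 = 2.236068
t = r·√(n−2)/√(1−r²) = 0.59 · 2.236068 / 0.807403 = 1.634

1.634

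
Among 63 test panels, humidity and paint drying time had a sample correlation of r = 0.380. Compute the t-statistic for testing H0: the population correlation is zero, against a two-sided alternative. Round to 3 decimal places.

t = r·√(n−2) / √(1−r²) with r = 0.380, n = 63
  = 0.380·√61 / √(1 − 0.144400)
  = 0.380·7.810250 / 0.924986
  = 2.967895 / 0.924986 = 3.209

3.209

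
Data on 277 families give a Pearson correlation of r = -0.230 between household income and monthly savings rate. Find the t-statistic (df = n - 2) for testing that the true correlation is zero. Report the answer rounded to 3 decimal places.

t = r·√(n−2) / √(1−r²) with r = -0.230, n = 277
  = -0.230·√275 / √(1 − 0.052900)
  = -0.230·16.583124 / 0.973191
  = -3.814119 / 0.973191 = -3.919

-3.919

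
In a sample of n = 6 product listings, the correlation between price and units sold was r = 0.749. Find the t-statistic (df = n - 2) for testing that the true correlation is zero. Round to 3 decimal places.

1 − r² = 1 − 0.561001 = 0.438999;  √(1−r²) = 0.662570
√(n−2) = √4 = 2.000000
t = r·√(n−2)/√(1−r²) = 0.749 · 2.000000 / 0.662570 = 2.261

2.261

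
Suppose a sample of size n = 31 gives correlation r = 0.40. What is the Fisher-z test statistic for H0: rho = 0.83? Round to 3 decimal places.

-4.045

z_r = atanh(0.40) = 0.423649,  z_0 = atanh(0.83) = 1.188136
SE = 1/√(n−3) = 1/√28 = 0.188982
z = (z_r − z_0)/SE = (0.423649 − 1.188136) / 0.188982 = -0.764487 / 0.188982 = -4.045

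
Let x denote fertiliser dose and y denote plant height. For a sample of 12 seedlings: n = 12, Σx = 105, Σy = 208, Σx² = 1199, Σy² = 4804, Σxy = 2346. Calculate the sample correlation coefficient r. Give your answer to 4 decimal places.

0.9075

Numerator: nΣxy − (Σx)(Σy) = 12·2346 − (105)(208) = 6312
Denominator: √[(nΣx²−(Σx)²)(nΣy²−(Σy)²)]
  nΣx²−(Σx)² = 12·1199 − 11025 = 3363;  nΣy²−(Σy)² = 12·4804 − 43264 = 14384
  √(3363·14384) = √48373392 = 6955.0983
r = 6312 / 6955.0983 = 0.9075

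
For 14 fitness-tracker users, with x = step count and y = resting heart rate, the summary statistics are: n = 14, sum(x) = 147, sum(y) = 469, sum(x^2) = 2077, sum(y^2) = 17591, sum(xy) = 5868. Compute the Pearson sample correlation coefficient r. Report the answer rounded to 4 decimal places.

0.9422

S_xy = nΣxy − ΣxΣy = 14·5868 − 147·469 = 82152 − 68943 = 13209
S_xx = nΣx² − (Σx)² = 14·2077 − 147² = 29078 − 21609 = 7469
S_yy = nΣy² − (Σy)² = 14·17591 − 469² = 246274 − 219961 = 26313
r = S_xy / √(S_xx·S_yy) = 13209 / √(7469·26313) = 13209 / √196531797 = 13209 / 14018.9799 = 0.9422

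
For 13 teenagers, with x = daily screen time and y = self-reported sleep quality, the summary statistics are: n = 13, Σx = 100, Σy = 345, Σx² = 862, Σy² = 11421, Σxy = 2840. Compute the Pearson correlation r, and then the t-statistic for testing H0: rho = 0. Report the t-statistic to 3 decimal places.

1.474

S_xy = nΣxy − ΣxΣy = 13·2840 − 100·345 = 36920 − 34500 = 2420
S_xx = nΣx² − (Σx)² = 13·862 − 100² = 11206 − 10000 = 1206
S_yy = nΣy² − (Σy)² = 13·11421 − 345² = 148473 − 119025 = 29448
r = S_xy / √(S_xx·S_yy) = 2420 / √(1206·29448) = 2420 / √35514288 = 2420 / 5959.3865 = 0.4061
t = r·√(n−2)/√(1−r²) = 0.4061·√11 / √(1−0.164917) = 1.346881 / 0.913829 = 1.474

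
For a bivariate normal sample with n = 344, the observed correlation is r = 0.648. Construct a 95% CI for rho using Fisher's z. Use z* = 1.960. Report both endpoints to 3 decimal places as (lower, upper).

z_r = atanh(0.648) = 0.771843;  SE = 1/√(n−3) = 1/√341 = 0.054153
z-limits: 0.771843 ± 1.960·0.054153 = 0.771843 ± 0.106140 = [0.665703, 0.877983]
ρ-limits: (tanh 0.665703, tanh 0.877983) = (0.582, 0.705)

(0.582, 0.705)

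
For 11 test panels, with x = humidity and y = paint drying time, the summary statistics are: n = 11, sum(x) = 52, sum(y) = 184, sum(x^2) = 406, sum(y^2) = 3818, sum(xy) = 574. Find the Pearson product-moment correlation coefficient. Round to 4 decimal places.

Numerator: nΣxy − (Σx)(Σy) = 11·574 − (52)(184) = -3254
Denominator: √[(nΣx²−(Σx)²)(nΣy²−(Σy)²)]
  nΣx²−(Σx)² = 11·406 − 2704 = 1762;  nΣy²−(Σy)² = 11·3818 − 33856 = 8142
  √(1762·8142) = √14346204 = 3787.6383
r = -3254 / 3787.6383 = -0.8591

-0.8591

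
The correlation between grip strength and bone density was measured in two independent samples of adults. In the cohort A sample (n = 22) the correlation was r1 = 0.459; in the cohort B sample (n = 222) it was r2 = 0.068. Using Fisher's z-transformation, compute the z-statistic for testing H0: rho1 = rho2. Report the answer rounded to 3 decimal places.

1.789

z1 = atanh(0.459) = 0.496044,  z2 = atanh(0.068) = 0.068105
SE = √(1/(n1−3) + 1/(n2−3)) = √(1/19 + 1/219) = √(0.0526316 + 0.0045662) = √0.0571978 = 0.239161
z = (z1 − z2)/SE = (0.496044 − 0.068105) / 0.239161 = 0.427939 / 0.239161 = 1.789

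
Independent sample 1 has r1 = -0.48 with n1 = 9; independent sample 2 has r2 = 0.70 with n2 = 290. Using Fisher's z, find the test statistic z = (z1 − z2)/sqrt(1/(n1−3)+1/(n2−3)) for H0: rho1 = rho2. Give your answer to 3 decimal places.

-3.370

z1 = atanh(-0.48) = -0.522984,  z2 = atanh(0.70) = 0.867301
SE = √(1/(n1−3) + 1/(n2−3)) = √(1/6 + 1/287) = √(0.1666667 + 0.0034843) = √0.1701510 = 0.412494
z = (z1 − z2)/SE = (-0.522984 − 0.867301) / 0.412494 = -1.390285 / 0.412494 = -3.370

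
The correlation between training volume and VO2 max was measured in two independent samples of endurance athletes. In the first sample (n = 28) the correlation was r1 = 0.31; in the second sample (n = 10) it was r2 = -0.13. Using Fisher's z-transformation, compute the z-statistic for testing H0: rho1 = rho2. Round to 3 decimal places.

1.055

z1 = atanh(0.31) = 0.320545,  z2 = atanh(-0.13) = -0.130740
SE = √(1/(n1−3) + 1/(n2−3)) = √(1/25 + 1/7) = √(0.0400000 + 0.1428571) = √0.1828571 = 0.427618
z = (z1 − z2)/SE = (0.320545 − (-0.130740)) / 0.427618 = 0.451285 / 0.427618 = 1.055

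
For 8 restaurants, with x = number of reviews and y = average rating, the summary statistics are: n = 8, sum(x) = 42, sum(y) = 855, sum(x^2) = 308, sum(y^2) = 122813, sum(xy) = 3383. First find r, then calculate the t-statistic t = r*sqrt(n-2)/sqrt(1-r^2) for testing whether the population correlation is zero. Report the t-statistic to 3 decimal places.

S_xy = nΣxy − ΣxΣy = 8·3383 − 42·855 = 27064 − 35910 = -8846
S_xx = nΣx² − (Σx)² = 8·308 − 42² = 2464 − 1764 = 700
S_yy = nΣy² − (Σy)² = 8·122813 − 855² = 982504 − 731025 = 251479
r = S_xy / √(S_xx·S_yy) = -8846 / √(700·251479) = -8846 / √176035300 = -8846 / 13267.8295 = -0.6667
t = r·√(n−2)/√(1−r²) = -0.6667·√6 / √(1−0.444489) = -1.633075 / 0.745326 = -2.191

-2.191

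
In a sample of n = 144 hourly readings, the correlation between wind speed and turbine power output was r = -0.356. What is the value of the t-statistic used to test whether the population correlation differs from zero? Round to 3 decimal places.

t = r·√(n−2) / √(1−r²) with r = -0.356, n = 144
  = -0.356·√142 / √(1 − 0.126736)
  = -0.356·11.916375 / 0.934486
  = -4.242229 / 0.934486 = -4.540

-4.540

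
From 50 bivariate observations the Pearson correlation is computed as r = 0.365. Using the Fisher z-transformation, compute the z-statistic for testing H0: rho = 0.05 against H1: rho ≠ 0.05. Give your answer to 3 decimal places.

Fisher z: atanh(0.365) = 0.382642, atanh(0.05) = 0.050042
z = (z_r − z_0)·√(n−3) = (0.382642 − 0.050042)·√47 = 0.332600 · 6.855655 = 2.280

2.280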